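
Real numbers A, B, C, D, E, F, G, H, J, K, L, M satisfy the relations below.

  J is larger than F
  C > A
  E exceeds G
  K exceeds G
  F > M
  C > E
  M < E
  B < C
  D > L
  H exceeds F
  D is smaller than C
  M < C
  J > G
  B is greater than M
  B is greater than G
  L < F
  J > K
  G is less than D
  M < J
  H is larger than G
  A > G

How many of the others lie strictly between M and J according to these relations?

1

The relations place M below J. An element lies strictly between them when it is forced above M and also forced below J.
Above M: {B, E, F, H, C}. Below J: {G, L, F, K}.
Intersection: {F} — 1.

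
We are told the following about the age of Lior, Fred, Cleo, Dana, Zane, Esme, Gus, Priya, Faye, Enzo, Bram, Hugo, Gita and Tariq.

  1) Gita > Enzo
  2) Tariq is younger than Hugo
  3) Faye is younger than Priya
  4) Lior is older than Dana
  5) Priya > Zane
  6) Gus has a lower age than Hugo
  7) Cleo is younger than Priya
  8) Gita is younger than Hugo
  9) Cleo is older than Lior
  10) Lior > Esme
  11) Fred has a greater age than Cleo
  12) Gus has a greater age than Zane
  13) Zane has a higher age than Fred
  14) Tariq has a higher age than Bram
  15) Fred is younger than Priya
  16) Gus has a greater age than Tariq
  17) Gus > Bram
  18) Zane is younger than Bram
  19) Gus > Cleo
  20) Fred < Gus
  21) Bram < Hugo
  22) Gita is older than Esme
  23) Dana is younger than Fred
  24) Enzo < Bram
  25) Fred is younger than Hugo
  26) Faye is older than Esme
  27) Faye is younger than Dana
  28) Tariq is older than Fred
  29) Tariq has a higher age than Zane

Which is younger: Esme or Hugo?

Esme

Following the relations from Esme: Esme < Faye < Dana < Lior < Cleo < Fred < Zane < Bram < Tariq < Gus < Hugo.
So Esme < Hugo; Esme is the younger of the two.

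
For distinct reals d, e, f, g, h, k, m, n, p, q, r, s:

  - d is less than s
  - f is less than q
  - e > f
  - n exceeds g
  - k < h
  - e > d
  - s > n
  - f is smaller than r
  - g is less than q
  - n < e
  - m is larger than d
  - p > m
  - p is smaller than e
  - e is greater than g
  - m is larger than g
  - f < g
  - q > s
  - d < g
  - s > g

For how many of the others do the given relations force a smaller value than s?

From s the given relations immediately reach d, g, n.
From those, f — 4 in total.
Nothing else is reachable below s; 4 in all.

4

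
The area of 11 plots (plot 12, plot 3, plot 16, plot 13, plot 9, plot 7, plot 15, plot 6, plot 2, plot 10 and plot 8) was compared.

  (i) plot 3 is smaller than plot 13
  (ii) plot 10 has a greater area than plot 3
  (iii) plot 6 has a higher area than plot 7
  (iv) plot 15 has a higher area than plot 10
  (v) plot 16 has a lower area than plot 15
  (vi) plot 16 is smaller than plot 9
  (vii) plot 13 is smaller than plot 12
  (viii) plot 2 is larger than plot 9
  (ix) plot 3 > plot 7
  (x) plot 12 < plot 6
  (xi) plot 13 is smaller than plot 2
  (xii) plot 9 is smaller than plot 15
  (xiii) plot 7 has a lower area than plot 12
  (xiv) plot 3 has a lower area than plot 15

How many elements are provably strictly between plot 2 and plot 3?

The relations place plot 3 below plot 2. An element lies strictly between them when it is forced above plot 3 and also forced below plot 2.
Above plot 3: {plot 13, plot 10, plot 15, plot 12, plot 6}. Below plot 2: {plot 7, plot 13, plot 16, plot 9}.
Intersection: {plot 13} — 1.

1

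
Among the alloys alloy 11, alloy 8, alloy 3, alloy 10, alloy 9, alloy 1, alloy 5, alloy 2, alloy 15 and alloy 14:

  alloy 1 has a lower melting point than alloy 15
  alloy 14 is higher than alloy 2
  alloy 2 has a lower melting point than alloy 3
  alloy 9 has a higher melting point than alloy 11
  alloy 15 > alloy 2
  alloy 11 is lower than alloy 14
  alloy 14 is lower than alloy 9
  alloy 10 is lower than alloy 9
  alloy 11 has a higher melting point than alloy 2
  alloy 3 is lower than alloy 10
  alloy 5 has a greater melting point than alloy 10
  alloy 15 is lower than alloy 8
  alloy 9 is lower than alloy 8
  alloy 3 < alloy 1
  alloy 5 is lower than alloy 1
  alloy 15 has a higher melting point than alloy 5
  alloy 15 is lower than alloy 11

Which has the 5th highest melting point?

alloy 15

Piecing the relations together gives one ordering: alloy 2 < alloy 3 < alloy 10 < alloy 5 < alloy 1 < alloy 15 < alloy 11 < alloy 14 < alloy 9 < alloy 8.
Counting 5 from the largest end gives alloy 15.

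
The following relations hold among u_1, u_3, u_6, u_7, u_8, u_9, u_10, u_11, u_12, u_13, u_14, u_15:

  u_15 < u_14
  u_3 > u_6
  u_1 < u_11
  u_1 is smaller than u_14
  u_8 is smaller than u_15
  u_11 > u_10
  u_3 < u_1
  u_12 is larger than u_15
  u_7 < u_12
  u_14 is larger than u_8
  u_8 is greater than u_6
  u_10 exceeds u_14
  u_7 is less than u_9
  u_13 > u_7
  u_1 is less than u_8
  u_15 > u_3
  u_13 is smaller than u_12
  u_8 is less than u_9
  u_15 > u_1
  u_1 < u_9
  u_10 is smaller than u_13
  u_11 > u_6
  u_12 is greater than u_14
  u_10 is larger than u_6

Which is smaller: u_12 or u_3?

u_3 < u_1 and u_1 < u_8 give u_3 < u_8.
Then u_8 < u_15 extends the chain to u_15.
With u_15 < u_14: u_3 < u_1 < u_8 < u_15 < u_14.
Then u_14 < u_10 extends the chain to u_10.
Then u_10 < u_13 extends the chain to u_13.
With u_13 < u_12: u_3 < u_1 < u_8 < u_15 < u_14 < u_10 < u_13 < u_12.
So u_3 < u_12; u_3 is the smaller of the two.

u_3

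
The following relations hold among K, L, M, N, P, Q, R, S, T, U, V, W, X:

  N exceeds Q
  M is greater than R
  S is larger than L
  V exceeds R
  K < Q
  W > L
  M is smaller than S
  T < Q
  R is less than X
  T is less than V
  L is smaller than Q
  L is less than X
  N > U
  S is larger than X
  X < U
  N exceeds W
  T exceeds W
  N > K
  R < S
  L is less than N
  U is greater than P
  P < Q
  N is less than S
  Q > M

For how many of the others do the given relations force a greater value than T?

4

The elements the relations force above T are Q, N, V, S — no chain reaches any other.
That is 4.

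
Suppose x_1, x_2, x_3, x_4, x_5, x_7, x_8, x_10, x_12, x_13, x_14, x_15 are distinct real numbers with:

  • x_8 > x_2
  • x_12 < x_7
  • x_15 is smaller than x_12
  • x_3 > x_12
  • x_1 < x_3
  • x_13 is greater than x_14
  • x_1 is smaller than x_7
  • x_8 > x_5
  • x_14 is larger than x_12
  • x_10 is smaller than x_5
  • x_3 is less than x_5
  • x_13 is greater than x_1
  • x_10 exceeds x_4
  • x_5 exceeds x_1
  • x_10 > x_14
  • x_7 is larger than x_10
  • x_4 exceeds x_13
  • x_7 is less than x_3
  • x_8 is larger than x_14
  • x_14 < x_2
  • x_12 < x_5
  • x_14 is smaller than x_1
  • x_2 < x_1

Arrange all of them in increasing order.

x_15 < x_12 < x_14 < x_2 < x_1 < x_13 < x_4 < x_10 < x_7 < x_3 < x_5 < x_8

The consecutive links are each given: x_15 < x_12; x_12 < x_14; x_14 < x_2; x_2 < x_1; x_1 < x_13; x_13 < x_4; x_4 < x_10; x_10 < x_7; x_7 < x_3; x_3 < x_5; x_5 < x_8.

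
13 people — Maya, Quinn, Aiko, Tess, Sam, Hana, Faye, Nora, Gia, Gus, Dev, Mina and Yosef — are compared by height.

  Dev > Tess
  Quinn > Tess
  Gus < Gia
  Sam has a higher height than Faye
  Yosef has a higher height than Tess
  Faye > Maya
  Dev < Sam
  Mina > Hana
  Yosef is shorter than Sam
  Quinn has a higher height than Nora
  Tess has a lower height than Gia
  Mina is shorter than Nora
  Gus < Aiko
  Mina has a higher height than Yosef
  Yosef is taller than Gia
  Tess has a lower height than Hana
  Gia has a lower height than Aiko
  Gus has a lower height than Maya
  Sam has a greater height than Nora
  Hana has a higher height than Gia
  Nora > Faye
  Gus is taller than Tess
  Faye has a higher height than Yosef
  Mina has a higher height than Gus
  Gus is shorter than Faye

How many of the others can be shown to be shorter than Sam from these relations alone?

10

From Sam the given relations immediately reach Dev, Yosef, Faye, Nora.
From those, Tess, Gus, Gia, Maya, Mina — 9 in total.
From those, Hana — 10 in total.
Nothing else is reachable below Sam; 10 in all.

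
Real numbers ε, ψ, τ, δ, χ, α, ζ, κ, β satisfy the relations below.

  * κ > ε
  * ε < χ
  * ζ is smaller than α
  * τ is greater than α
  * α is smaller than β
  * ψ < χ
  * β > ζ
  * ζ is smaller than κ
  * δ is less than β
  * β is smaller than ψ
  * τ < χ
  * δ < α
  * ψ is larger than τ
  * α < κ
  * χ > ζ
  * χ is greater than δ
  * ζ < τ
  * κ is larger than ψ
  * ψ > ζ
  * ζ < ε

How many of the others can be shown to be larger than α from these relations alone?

The elements the relations force above α are β, τ, ψ, κ, χ — no chain reaches any other.
That is 5.

5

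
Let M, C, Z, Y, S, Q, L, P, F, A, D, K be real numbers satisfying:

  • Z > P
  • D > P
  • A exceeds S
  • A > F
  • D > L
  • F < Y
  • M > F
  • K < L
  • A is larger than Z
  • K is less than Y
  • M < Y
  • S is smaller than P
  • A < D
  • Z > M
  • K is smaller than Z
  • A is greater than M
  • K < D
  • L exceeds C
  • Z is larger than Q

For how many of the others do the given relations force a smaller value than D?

10

Directly below D: K, P, L, A.
One step further: S, C, F, M, Z (9 so far).
One step further: Q (10 so far).
Nothing else is reachable below D; 10 in all.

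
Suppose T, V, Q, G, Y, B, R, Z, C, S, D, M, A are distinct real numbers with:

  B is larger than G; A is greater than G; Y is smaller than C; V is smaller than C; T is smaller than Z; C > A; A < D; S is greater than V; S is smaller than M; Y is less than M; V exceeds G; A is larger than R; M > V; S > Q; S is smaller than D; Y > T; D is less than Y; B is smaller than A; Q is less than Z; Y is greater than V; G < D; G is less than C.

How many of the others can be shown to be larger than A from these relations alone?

4

From A the given relations immediately reach D, C.
From those, Y — 3 in total.
From those, M — 4 in total.
No other element is forced above A by the given relations, so the count is 4.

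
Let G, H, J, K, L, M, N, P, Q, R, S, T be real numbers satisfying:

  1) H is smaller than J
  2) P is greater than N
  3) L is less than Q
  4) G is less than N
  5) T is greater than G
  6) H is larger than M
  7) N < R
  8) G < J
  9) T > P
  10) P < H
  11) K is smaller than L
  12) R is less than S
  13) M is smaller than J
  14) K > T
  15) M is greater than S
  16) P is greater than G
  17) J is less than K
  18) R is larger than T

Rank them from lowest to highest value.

The consecutive links are each given: G < N; N < P; P < T; T < R; R < S; S < M; M < H; H < J; J < K; K < L; L < Q.

G < N < P < T < R < S < M < H < J < K < L < Q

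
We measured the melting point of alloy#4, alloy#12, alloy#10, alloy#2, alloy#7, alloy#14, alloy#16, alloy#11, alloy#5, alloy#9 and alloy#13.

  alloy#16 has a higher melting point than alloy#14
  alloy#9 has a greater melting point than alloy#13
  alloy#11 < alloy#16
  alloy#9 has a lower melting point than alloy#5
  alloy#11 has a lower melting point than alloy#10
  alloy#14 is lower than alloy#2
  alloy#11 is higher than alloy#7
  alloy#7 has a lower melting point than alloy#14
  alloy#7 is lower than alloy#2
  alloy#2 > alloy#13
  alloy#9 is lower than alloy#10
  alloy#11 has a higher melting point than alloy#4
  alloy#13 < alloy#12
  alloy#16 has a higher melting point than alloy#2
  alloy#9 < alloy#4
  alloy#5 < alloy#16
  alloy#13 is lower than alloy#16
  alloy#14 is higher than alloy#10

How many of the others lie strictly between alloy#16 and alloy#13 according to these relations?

Chaining upward from alloy#13 reaches: alloy#9, alloy#4, alloy#11, alloy#10, alloy#14, alloy#5, alloy#2, alloy#12.
Chaining downward from alloy#16 reaches: alloy#7, alloy#9, alloy#4, alloy#11, alloy#10, alloy#14, alloy#5, alloy#2.
Strictly between alloy#13 and alloy#16 are those in both lists: alloy#9, alloy#4, alloy#11, alloy#10, alloy#14, alloy#5, alloy#2 — 7 elements.

7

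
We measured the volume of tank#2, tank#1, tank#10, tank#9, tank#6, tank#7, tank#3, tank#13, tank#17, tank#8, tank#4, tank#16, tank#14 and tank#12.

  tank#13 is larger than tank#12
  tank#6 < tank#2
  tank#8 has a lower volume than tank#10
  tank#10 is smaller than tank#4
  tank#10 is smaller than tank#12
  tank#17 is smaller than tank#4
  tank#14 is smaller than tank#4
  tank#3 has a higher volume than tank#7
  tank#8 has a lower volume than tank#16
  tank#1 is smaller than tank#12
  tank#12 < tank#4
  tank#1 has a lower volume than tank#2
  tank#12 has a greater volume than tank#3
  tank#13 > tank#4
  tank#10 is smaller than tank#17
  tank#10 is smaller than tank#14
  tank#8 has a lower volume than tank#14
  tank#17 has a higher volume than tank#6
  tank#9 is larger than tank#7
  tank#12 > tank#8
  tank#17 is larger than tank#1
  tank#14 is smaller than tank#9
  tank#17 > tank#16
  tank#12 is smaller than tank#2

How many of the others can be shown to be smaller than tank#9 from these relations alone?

The elements the relations force below tank#9 are tank#8, tank#10, tank#14, tank#7 — no chain reaches any other.
That is 4.

4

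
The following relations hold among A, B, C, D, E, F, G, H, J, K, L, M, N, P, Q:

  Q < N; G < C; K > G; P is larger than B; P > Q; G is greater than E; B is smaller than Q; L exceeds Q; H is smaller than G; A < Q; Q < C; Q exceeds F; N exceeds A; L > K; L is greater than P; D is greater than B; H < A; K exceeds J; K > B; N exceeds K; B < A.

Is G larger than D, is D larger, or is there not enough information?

undetermined

Following every chain through D: below D we get B.
G is not reached, and no chain runs the other way from G to D.
So the given relations leave the order of D and G undetermined.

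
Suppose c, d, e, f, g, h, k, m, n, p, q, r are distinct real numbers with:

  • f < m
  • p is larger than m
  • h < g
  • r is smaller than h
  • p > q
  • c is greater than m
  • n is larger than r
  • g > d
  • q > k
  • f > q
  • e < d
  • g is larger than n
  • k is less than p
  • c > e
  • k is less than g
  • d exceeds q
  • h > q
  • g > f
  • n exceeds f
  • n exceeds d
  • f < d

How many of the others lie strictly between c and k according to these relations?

3

Chaining upward from k reaches: q, f, d, n, m, h, p, g.
Chaining downward from c reaches: e, q, f, m.
Strictly between k and c are those in both lists: q, f, m — 3 elements.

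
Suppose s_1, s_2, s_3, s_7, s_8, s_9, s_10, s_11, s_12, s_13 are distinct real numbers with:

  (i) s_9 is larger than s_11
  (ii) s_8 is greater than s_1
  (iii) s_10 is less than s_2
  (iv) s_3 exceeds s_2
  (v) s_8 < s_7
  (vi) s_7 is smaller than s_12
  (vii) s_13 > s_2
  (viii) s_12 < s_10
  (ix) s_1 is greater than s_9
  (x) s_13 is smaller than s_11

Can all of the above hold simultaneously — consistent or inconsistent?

We have s_2 < s_13 stated directly, yet also s_13 < s_11 < s_9 < s_1 < s_8 < s_7 < s_12 < s_10 < s_2 by chaining the others — so s_13 < s_2. Contradiction.

inconsistent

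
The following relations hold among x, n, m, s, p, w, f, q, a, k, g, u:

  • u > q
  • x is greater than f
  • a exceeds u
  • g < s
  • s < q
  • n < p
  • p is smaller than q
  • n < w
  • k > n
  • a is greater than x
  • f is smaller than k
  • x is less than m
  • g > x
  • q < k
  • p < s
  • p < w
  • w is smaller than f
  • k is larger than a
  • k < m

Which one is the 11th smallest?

k

Piecing the relations together gives one ordering: n < p < w < f < x < g < s < q < u < a < k < m.
The 11th smallest is k.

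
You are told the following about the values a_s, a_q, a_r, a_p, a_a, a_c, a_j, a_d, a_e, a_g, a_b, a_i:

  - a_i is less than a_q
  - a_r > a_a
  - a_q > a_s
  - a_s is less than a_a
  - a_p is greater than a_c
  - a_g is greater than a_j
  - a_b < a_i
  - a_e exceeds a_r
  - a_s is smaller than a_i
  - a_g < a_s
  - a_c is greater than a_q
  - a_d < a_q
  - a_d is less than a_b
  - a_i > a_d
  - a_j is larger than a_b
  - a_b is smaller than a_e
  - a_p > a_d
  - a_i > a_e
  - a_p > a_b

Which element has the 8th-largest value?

a_s

The consecutive relations fix a unique order: a_d < a_b < a_j < a_g < a_s < a_a < a_r < a_e < a_i < a_q < a_c < a_p.
The 8th largest is a_s.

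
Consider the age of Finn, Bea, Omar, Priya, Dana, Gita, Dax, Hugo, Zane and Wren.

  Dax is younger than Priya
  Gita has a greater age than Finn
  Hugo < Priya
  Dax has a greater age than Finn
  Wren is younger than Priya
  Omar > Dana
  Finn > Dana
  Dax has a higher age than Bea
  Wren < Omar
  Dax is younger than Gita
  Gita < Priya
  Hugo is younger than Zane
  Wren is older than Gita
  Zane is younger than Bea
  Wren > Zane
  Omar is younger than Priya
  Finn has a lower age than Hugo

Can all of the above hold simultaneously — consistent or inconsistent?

consistent

Every relation is compatible with Dana < Finn < Hugo < Zane < Bea < Dax < Gita < Wren < Omar < Priya; the set is consistent.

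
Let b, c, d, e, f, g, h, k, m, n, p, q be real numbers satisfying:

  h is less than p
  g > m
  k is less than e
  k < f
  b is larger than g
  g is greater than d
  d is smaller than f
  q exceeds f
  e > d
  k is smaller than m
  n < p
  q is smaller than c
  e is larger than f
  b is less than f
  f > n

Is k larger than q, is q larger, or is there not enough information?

q

k < m < g < b < f < q, by transitivity through m, g, b, f.
So q is larger.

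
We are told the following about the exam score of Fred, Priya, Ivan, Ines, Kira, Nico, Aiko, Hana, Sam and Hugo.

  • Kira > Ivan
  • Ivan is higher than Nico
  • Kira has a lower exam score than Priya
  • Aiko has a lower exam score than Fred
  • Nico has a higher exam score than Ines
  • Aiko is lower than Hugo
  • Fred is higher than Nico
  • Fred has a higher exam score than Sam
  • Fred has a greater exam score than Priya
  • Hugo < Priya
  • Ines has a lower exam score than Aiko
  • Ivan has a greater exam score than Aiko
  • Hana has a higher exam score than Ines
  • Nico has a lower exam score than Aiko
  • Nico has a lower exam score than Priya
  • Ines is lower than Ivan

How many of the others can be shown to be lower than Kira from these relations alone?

Directly below Kira: Ivan.
One step further: Ines, Nico, Aiko (4 so far).
No other element is forced below Kira by the given relations, so the count is 4.

4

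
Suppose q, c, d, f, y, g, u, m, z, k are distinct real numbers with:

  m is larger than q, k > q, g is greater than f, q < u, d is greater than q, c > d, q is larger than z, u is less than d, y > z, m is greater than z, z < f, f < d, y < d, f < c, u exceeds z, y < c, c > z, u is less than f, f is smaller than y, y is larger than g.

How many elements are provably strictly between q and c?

Chaining upward from q reaches: u, m, f, g, k, y, d.
Chaining downward from c reaches: z, u, f, g, y, d.
Strictly between q and c are those in both lists: u, f, g, y, d — 5 elements.

5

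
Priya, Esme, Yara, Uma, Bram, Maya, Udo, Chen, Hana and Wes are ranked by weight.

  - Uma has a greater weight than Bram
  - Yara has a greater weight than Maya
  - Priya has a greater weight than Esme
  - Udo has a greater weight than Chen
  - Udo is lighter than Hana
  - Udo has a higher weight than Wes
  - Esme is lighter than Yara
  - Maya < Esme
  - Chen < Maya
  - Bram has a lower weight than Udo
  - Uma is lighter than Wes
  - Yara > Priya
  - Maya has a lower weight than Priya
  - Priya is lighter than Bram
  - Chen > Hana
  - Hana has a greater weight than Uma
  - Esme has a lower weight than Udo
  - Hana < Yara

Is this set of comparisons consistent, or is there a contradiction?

We have Hana < Chen stated directly, yet also Chen < Maya < Esme < Priya < Bram < Uma < Wes < Udo < Hana by chaining the others — so Chen < Hana. Contradiction.

inconsistent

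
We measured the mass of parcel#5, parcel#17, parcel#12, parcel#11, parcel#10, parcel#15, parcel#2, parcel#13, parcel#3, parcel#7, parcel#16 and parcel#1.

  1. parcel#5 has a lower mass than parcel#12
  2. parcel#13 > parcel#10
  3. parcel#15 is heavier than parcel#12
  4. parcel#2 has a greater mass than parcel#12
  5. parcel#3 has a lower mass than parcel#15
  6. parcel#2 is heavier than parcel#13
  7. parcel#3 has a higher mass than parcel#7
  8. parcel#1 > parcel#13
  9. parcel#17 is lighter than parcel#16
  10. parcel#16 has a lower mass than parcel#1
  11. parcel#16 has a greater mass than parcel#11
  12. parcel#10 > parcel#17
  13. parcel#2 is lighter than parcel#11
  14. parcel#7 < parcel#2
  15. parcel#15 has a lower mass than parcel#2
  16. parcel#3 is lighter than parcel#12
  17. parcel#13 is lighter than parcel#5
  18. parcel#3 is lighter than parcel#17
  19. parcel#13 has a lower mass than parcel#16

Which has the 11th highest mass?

parcel#3

The consecutive relations fix a unique order: parcel#7 < parcel#3 < parcel#17 < parcel#10 < parcel#13 < parcel#5 < parcel#12 < parcel#15 < parcel#2 < parcel#11 < parcel#16 < parcel#1.
The 11th largest is parcel#3.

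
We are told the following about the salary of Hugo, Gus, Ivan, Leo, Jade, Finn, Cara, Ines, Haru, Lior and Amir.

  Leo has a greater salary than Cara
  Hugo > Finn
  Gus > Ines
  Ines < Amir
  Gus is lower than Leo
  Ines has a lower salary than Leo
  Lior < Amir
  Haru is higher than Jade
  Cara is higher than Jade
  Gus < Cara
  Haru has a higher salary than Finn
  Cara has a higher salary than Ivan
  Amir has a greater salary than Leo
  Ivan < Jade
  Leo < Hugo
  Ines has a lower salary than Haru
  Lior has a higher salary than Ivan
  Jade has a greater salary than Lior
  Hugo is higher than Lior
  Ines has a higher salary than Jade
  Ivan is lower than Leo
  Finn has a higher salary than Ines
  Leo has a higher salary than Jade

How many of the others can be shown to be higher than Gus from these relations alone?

4

Directly above Gus: Cara, Leo.
One step further: Hugo, Amir (4 so far).
Nothing else is reachable above Gus; 4 in all.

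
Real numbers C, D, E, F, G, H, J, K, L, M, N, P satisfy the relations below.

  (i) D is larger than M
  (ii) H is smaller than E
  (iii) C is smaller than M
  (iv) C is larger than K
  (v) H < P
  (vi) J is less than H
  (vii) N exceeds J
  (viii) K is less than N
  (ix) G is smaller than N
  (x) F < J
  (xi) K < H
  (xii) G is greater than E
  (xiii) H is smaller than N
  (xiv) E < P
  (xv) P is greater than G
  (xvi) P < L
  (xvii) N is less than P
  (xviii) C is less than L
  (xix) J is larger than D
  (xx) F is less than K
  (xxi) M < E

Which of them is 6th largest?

Piecing the relations together gives one ordering: F < K < C < M < D < J < H < E < G < N < P < L.
Counting 6 from the largest end gives H.

H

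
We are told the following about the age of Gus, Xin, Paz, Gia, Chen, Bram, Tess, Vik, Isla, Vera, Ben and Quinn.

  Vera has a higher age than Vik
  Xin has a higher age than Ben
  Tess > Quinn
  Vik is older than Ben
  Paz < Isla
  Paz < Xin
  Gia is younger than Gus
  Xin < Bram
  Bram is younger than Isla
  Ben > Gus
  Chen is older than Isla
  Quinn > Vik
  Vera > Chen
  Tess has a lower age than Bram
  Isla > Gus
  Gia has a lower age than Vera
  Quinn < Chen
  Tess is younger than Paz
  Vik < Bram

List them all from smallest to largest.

Each adjacent pair is fixed by a given relation: Gia < Gus; Gus < Ben; Ben < Vik; Vik < Quinn; Quinn < Tess; Tess < Paz; Paz < Xin; Xin < Bram; Bram < Isla; Isla < Chen; Chen < Vera. Chaining them end to end gives the full order.

Gia < Gus < Ben < Vik < Quinn < Tess < Paz < Xin < Bram < Isla < Chen < Vera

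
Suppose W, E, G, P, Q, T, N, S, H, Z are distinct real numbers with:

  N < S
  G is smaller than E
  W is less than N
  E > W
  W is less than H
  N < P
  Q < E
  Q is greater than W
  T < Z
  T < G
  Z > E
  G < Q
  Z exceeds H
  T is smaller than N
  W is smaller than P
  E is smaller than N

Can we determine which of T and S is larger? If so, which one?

S

The relevant relations are T < G; G < Q; Q < E; E < N; N < S.
Together: T < G < Q < E < N < S.
So S is larger.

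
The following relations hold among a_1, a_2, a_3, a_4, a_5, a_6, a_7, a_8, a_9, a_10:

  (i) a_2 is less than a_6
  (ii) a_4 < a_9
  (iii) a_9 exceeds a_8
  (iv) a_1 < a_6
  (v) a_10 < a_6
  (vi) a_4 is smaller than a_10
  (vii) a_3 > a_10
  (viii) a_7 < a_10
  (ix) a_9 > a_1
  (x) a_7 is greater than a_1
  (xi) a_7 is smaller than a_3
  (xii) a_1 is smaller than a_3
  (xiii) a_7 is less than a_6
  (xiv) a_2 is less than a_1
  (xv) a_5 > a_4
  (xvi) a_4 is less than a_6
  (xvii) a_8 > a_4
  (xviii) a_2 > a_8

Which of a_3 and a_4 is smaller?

a_4

The relevant relations are a_4 < a_8; a_8 < a_2; a_2 < a_1; a_1 < a_7; a_7 < a_10; a_10 < a_3.
Together: a_4 < a_8 < a_2 < a_1 < a_7 < a_10 < a_3.
So a_4 < a_3; a_4 is the smaller of the two.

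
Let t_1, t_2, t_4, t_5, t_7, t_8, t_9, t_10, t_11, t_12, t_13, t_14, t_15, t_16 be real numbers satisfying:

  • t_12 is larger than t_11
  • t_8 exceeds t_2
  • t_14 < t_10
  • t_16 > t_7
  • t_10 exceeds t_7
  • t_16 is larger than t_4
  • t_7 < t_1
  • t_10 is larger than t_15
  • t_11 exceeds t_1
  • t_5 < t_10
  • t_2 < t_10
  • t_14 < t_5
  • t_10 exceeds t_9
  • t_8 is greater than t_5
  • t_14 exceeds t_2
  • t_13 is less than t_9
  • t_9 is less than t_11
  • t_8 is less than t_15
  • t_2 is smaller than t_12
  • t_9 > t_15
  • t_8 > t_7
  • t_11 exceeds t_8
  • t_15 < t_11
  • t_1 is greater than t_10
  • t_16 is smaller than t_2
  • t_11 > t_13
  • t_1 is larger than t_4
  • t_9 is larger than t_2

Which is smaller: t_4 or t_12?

t_4

The relevant relations are t_4 < t_16; t_16 < t_2; t_2 < t_14; t_14 < t_5; t_5 < t_8; t_8 < t_15; t_15 < t_9; t_9 < t_10; t_10 < t_1; t_1 < t_11; t_11 < t_12.
Chaining these gives t_4 < t_16 < t_2 < t_14 < t_5 < t_8 < t_15 < t_9 < t_10 < t_1 < t_11 < t_12.
So t_4 < t_12; t_4 is the smaller of the two.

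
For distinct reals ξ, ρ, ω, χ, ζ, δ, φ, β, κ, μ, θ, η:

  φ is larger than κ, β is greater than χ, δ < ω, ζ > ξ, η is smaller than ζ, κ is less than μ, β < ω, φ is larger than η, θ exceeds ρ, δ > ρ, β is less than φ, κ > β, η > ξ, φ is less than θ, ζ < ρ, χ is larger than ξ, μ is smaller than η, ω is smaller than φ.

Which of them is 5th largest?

ρ

Chaining the given pairs: ξ < χ < β < κ < μ < η < ζ < ρ < δ < ω < φ < θ.
Counting 5 from the largest end gives ρ.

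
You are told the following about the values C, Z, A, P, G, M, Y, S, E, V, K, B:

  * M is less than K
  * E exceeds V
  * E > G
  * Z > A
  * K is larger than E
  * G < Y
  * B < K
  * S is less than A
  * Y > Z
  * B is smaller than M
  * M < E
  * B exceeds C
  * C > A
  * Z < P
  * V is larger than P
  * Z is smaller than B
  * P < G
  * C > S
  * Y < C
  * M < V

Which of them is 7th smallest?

C

Piecing the relations together gives one ordering: S < A < Z < P < G < Y < C < B < M < V < E < K.
Counting 7 from the smallest end gives C.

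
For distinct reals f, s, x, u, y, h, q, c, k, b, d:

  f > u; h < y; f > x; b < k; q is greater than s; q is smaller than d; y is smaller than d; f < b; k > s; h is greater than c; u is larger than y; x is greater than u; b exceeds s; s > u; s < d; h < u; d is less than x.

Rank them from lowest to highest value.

Each adjacent pair is fixed by a given relation: c < h; h < y; y < u; u < s; s < q; q < d; d < x; x < f; f < b; b < k. Chaining them end to end gives the full order.

c < h < y < u < s < q < d < x < f < b < k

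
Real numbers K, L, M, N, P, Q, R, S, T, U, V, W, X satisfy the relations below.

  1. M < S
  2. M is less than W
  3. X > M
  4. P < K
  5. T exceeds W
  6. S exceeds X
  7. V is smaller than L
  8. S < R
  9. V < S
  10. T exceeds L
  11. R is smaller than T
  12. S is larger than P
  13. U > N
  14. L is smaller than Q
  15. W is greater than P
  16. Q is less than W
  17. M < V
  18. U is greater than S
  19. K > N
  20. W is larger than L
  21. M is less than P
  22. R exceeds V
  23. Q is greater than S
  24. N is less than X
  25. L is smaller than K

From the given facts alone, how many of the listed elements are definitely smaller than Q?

7

Directly below Q: S, L.
One step further: M, P, X, V (6 so far).
One step further: N (7 so far).
Nothing else is reachable below Q; 7 in all.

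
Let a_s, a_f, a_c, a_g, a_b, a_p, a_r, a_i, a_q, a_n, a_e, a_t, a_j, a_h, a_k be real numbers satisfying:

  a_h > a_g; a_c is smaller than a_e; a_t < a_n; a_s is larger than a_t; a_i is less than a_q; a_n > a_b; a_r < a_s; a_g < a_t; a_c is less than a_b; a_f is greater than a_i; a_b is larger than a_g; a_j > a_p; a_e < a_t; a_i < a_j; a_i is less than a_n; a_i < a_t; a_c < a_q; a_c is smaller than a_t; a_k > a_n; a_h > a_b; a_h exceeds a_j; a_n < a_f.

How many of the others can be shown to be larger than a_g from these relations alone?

7

From a_g the given relations immediately reach a_t, a_b, a_h.
From those, a_n, a_s — 5 in total.
From those, a_k, a_f — 7 in total.
Nothing else is reachable above a_g; 7 in all.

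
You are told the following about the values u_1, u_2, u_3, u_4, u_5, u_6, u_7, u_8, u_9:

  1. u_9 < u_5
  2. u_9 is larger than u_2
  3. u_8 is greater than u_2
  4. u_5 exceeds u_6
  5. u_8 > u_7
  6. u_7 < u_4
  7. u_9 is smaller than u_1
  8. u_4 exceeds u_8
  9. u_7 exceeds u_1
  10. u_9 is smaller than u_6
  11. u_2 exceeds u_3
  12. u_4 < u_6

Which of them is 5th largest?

u_7

The consecutive relations fix a unique order: u_3 < u_2 < u_9 < u_1 < u_7 < u_8 < u_4 < u_6 < u_5.
The 5th largest is u_7.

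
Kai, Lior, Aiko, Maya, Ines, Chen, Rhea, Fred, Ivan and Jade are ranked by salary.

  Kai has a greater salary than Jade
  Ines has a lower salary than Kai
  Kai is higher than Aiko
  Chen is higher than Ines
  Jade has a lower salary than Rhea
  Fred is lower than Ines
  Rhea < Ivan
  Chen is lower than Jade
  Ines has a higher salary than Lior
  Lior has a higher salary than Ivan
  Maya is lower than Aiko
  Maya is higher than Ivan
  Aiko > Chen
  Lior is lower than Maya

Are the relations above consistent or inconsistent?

We have Lior < Ines stated directly, yet also Ines < Chen < Jade < Rhea < Ivan < Lior by chaining the others — so Ines < Lior. Contradiction.

inconsistent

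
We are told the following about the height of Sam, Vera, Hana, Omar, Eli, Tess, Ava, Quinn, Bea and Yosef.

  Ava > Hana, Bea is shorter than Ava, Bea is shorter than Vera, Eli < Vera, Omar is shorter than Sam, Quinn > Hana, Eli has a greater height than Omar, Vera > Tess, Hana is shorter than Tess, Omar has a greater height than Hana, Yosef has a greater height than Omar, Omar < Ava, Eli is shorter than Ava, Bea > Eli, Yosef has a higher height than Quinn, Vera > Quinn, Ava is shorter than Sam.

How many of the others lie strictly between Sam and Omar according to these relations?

Chaining upward from Omar reaches: Eli, Bea, Ava, Yosef, Vera.
Chaining downward from Sam reaches: Hana, Eli, Bea, Ava.
Strictly between Omar and Sam are those in both lists: Eli, Bea, Ava — 3 elements.

3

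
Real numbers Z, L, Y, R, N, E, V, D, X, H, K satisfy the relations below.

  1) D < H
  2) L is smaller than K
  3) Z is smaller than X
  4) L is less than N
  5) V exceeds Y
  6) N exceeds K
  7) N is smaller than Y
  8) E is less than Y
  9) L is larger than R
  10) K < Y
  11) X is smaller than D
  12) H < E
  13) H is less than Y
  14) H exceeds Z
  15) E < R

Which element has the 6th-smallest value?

Chaining the given pairs: Z < X < D < H < E < R < L < K < N < Y < V.
The 6th smallest is R.

R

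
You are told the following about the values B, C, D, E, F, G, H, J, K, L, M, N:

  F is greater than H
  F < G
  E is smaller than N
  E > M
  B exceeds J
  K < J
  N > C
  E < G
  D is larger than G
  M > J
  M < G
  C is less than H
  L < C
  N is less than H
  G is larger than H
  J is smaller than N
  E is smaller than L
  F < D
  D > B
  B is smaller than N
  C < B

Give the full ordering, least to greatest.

Nothing is placed below K, so it is least; from there K < J; J < M; M < E; E < L; L < C; C < B; B < N; N < H; H < F; F < G; G < D, each given directly.

K < J < M < E < L < C < B < N < H < F < G < D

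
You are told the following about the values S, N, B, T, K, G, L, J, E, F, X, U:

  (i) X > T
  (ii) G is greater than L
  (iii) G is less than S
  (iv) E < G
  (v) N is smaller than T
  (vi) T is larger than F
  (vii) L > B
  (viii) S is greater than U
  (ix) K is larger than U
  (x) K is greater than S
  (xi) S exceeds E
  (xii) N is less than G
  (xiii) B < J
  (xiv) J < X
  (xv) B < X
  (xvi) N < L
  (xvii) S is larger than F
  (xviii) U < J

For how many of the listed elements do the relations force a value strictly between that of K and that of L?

2

Chaining upward from L reaches: G, S.
Chaining downward from K reaches: F, B, N, E, U, G, S.
Strictly between L and K are those in both lists: G, S — 2 elements.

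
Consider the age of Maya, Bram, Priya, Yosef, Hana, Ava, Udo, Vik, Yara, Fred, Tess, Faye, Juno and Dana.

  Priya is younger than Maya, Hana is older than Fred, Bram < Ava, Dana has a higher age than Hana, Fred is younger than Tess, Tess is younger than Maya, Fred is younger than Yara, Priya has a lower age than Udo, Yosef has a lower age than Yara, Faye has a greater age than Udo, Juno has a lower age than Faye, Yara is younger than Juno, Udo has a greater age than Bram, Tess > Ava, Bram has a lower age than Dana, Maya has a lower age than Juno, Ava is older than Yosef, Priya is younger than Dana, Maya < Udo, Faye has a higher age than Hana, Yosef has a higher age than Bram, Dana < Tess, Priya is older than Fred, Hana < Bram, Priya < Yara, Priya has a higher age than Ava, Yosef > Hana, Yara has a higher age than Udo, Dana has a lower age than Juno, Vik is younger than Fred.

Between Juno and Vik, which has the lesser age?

Vik

The relevant relations are Vik < Fred; Fred < Hana; Hana < Bram; Bram < Yosef; Yosef < Ava; Ava < Priya; Priya < Dana; Dana < Tess; Tess < Maya; Maya < Udo; Udo < Yara; Yara < Juno.
Together: Vik < Fred < Hana < Bram < Yosef < Ava < Priya < Dana < Tess < Maya < Udo < Yara < Juno.
So Vik < Juno; Vik is the younger of the two.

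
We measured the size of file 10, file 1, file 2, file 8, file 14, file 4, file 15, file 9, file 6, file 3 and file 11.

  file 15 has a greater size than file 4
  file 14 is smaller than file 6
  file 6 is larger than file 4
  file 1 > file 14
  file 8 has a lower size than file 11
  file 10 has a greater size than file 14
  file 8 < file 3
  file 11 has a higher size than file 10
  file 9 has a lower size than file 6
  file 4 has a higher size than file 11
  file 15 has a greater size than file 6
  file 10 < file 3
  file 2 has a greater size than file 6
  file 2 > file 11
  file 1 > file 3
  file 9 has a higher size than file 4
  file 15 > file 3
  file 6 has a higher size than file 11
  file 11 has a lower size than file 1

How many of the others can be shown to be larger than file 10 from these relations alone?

From file 10 the given relations immediately reach file 11, file 3.
From those, file 4, file 6, file 2, file 1, file 15 — 7 in total.
From those, file 9 — 8 in total.
Nothing else is reachable above file 10; 8 in all.

8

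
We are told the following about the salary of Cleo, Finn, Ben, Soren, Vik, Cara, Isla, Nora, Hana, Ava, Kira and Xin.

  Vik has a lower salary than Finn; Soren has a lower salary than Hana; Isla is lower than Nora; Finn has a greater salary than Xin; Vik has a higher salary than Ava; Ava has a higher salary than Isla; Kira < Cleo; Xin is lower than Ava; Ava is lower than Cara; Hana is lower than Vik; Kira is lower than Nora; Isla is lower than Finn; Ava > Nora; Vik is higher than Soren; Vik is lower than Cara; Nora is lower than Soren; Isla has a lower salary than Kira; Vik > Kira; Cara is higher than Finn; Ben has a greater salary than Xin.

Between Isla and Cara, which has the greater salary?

Isla < Kira < Nora < Soren < Hana < Vik < Finn < Cara, by transitivity through Kira, Nora, Soren, Hana, Vik, Finn.
So Isla < Cara; Cara is the higher of the two.

Cara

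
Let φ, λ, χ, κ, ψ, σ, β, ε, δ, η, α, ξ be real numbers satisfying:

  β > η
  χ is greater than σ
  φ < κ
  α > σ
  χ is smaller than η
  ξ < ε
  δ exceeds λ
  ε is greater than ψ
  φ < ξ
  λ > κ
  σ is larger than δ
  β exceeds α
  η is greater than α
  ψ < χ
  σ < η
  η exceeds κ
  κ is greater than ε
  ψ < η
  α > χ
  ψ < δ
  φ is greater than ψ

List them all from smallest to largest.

ψ < φ < ξ < ε < κ < λ < δ < σ < χ < α < η < β

Each adjacent pair is fixed by a given relation: ψ < φ; φ < ξ; ξ < ε; ε < κ; κ < λ; λ < δ; δ < σ; σ < χ; χ < α; α < η; η < β. Chaining them end to end gives the full order.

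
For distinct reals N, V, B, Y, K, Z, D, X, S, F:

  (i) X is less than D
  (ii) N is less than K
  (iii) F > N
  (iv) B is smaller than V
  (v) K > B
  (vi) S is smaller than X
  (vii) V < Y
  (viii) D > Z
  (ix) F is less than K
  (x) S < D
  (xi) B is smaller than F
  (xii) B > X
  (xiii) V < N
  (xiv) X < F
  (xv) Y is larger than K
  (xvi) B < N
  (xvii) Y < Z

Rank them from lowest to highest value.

S < X < B < V < N < F < K < Y < Z < D

Each adjacent pair is fixed by a given relation: S < X; X < B; B < V; V < N; N < F; F < K; K < Y; Y < Z; Z < D. Chaining them end to end gives the full order.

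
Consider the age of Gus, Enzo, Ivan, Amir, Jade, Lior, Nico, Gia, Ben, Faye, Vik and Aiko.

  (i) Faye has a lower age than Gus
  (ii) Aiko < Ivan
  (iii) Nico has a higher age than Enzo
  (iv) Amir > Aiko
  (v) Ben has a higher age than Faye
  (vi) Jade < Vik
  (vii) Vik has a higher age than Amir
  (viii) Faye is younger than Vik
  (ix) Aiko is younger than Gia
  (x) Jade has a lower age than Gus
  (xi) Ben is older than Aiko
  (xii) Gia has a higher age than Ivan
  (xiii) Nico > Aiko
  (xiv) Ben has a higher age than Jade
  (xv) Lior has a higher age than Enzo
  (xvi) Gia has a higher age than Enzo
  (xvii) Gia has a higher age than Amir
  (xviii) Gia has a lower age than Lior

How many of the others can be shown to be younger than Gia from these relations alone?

4

Directly below Gia: Aiko, Enzo, Amir, Ivan.
Nothing else is reachable below Gia; 4 in all.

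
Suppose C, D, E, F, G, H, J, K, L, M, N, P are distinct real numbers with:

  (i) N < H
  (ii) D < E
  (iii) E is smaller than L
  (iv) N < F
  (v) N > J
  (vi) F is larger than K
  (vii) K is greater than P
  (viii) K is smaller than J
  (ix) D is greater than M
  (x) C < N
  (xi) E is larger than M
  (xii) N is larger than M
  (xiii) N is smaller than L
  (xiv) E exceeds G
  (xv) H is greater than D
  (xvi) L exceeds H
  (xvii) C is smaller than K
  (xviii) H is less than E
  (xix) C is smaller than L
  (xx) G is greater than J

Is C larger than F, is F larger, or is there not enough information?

The relevant relations are C < K; K < J; J < N; N < F.
Together: C < K < J < N < F.
So F is larger.

F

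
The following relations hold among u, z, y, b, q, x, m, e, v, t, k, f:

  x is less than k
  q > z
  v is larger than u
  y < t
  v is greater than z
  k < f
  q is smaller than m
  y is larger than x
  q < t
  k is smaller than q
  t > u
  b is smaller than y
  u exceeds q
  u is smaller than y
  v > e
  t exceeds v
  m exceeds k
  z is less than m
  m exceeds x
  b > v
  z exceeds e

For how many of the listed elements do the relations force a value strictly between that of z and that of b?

3

The relations place z below b. An element lies strictly between them when it is forced above z and also forced below b.
Above z: {q, u, v, m, y, t}. Below b: {x, e, k, q, u, v}.
Intersection: {q, u, v} — 3.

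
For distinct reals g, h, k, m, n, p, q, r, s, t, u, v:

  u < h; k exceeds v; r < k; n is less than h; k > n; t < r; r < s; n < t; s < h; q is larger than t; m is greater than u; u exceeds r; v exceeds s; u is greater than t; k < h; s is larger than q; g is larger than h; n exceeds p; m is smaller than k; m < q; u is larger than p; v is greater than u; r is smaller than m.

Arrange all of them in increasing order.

Each adjacent pair is fixed by a given relation: p < n; n < t; t < r; r < u; u < m; m < q; q < s; s < v; v < k; k < h; h < g. Chaining them end to end gives the full order.

p < n < t < r < u < m < q < s < v < k < h < g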